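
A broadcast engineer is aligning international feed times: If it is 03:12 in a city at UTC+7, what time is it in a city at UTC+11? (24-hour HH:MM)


Local time: 03:12 at UTC+7 (offset 7h)
Target zone: UTC+11 (offset 11h)
Difference: 11 - (7) = 4 hours
Calculation: 3 + (4) = 7
Result: 07:12

07:12


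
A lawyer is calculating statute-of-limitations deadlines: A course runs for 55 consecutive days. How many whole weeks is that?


Total days: 55
Days per week: 7
Division: 55 / 7 = 7 remainder 6
Complete weeks: 7
Remaining days: 6

7


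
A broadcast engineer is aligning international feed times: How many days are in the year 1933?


Year: 1933
Check leap year rules:
Divisible by 4? No
1933 is not a leap year
Days: 365

365


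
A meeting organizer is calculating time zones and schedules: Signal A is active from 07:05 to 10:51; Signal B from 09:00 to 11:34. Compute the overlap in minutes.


Interval A: [425, 651] minutes from midnight
Interval B: [540, 694] minutes from midnight
Overlap start = max(425, 540) = 540
Overlap end = min(651, 694) = 651
Overlap = 651 - 540 = 111 minutes

111


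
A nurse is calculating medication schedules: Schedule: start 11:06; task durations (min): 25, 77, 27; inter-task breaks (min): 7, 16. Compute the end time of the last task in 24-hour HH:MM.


Start: 11:06 = 666 min from midnight
  after task 1 (25 min): 11:31
  after break (7 min): 11:38
  after task 2 (77 min): 12:55
  after break (16 min): 13:11
  after task 3 (27 min): 13:38
Total elapsed: 152 minutes
End time: 13:38

13:38


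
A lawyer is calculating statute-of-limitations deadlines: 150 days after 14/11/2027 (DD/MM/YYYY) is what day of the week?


Start: 2027-11-14 (Sunday)
Step 1 - find target date: add 150 days
  2027-11-14 + 150 days = 2028-04-12
Step 2 - day of week:
  150 mod 7 = 3
  Sunday + 3 days -> Wednesday
Result: Wednesday (2028-04-12)

Wednesday


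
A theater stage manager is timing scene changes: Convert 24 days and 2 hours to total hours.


Days: 24
Extra hours: 2
Hours per day: 24
Days to hours: 24 x 24 = 576
Total: 576 + 2 = 578

578


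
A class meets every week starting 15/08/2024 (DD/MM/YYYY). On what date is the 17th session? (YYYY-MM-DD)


First occurrence: 2024-08-15 (occurrence 1)
Each occurrence is 7 days after the previous.
Occurrence 17 is 16 weeks after the first.
16 weeks = 112 days
2024-08-15 + 112 days = 2024-12-05

2024-12-05


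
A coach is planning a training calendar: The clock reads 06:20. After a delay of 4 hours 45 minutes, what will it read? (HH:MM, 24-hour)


Start time: 06:20
Adding: 4 hours 45 minutes
Minutes: 20 + 45 = 65
Minute overflow: 65 >= 60, so carry 1 hour, minutes = 5
Hours: 6 + 4 + 1 = 11
Result: 11:05

11:05


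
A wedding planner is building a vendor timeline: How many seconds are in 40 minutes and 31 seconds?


Minutes: 40
Seconds: 31
Convert minutes to seconds: 40 x 60 = 2400
Add remaining seconds: 2400 + 31 = 2431

2431


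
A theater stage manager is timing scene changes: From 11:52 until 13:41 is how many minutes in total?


Start time: 11:52 = 712 minutes from midnight
End time: 13:41 = 821 minutes from midnight
Difference: 821 - 712 = 109 minutes
That is 1 hours and 49 minutes

109


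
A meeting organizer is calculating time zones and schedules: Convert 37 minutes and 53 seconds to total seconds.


Minutes: 37
Extra seconds: 53
Seconds per minute: 60
Minutes to seconds: 37 x 60 = 2220
Total: 2220 + 53 = 2273

2273


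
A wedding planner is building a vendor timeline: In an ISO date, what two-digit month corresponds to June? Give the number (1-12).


Calendar month order:
5. May
6. June <--
7. July
June is month number 6

6


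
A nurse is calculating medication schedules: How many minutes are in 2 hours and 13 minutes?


Hours: 2
Extra minutes: 13
Minutes per hour: 60
Hours to minutes: 2 x 60 = 120
Total: 120 + 13 = 133

133


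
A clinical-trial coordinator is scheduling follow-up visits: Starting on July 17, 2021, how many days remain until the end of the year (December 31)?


Start: July 17, 2021
End: December 31, 2021
Days left in July: 14
August: 31
September: 30
October: 31
November: 30
... plus remaining months
Sum of remaining months: 153
Total: 14 + 153 = 167

167


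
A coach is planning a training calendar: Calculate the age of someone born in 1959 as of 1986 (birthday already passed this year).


Birth year: 1959
Current year: 1986
Age = current year - birth year
Age = 1986 - 1959 = 27

27


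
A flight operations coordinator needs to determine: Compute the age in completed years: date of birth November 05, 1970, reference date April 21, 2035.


Birth: 1970-11-05
Reference: 2035-04-21
Year difference: 2035 - 1970 = 65
Has birthday (11-05) occurred by 04-21? No
Birthday not yet reached this year -> subtract 1
Age in full years: 64

64


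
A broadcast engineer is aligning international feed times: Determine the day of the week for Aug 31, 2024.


Date: 2024-08-31
January 1, 2024 is a Monday
Day of year: 244
Offset from Jan 1: 243 days
243 mod 7 = 5
Result: Saturday

Saturday


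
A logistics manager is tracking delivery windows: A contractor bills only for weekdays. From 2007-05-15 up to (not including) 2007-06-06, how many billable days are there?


Start: 2007-05-15 (Tuesday)
End (exclusive): 2007-06-06 (Wednesday)
Total calendar days: 22
Full weeks: 22 // 7 = 3 -> 15 weekdays
Remaining 1 days starting on Tuesday:
  Tue(w) -> 1 weekdays
Total business days: 15 + 1 = 16

16


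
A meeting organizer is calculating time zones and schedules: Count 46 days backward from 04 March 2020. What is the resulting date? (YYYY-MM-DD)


Start: 2020-03-04
Subtracting 46 days
Days already passed in March: 4
After going back through March: 42 more days to subtract
February 2020: 29 days, 13 remaining
January 2020 has 31 days, need 13
Result: 2020-01-18

2020-01-18


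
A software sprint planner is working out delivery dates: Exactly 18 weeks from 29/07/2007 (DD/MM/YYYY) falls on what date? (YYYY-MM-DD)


Start: 2007-07-29
Weeks to add: 18
Convert to days: 18 x 7 = 126 days
Add 126 days to 2007-07-29
Result: 2007-12-02

2007-12-02


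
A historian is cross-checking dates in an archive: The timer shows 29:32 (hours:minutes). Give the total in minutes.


Hours: 29
Minutes: 32
Convert hours to minutes: 29 x 60 = 1740
Add remaining minutes: 1740 + 32 = 1772

1772


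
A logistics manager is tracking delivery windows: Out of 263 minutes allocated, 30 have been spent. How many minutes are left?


Total budget: 263 minutes
Time used: 30 minutes
Remaining: 263 - 30 = 233 minutes
Percent used: 11.4%
Percent remaining: 88.6%

233


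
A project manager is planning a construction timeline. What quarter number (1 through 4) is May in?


Month: May (month 5)
Q1: January-March (months 1-3)
Q2: April-June (months 4-6)
Q3: July-September (months 7-9)
Q4: October-December (months 10-12)
Month 5 falls in Q2

2


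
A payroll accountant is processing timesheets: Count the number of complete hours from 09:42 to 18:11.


Start: 09:42
End: 18:11
Hour difference: 18 - 9 = 9 hours
Minute difference: 11 - 42 = -31 minutes
Total minutes: 509
Complete hours: 509 / 60 = 8 (remainder 29)

8


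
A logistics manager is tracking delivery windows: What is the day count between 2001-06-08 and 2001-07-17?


Start date: 2001-06-08
End date: 2001-07-17
Jun 2001: +23 days
Jul 2001: +16 days
Total: 39 days

39


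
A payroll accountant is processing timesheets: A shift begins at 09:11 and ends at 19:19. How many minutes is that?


Start time: 09:11 = 551 minutes from midnight
End time: 19:19 = 1159 minutes from midnight
Difference: 1159 - 551 = 608 minutes
That is 10 hours and 8 minutes

608


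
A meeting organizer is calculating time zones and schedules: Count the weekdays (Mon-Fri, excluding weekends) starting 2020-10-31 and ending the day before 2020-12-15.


Start: 2020-10-31 (Saturday)
End (exclusive): 2020-12-15 (Tuesday)
Total calendar days: 45
Full weeks: 45 // 7 = 6 -> 30 weekdays
Remaining 3 days starting on Saturday:
  Sat(-), Sun(-), Mon(w) -> 1 weekdays
Total business days: 30 + 1 = 31

31


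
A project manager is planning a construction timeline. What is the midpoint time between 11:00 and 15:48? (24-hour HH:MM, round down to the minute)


Start time: 11:00 = 660 minutes from midnight
End time: 15:48 = 948 minutes from midnight
Sum: 660 + 948 = 1608
Midpoint: 1608 / 2 = 804 minutes
Convert: 804 / 60 = 13 hours, 24 minutes
Result: 13:24

13:24


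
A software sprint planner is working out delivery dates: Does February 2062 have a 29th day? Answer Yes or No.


Year: 2062
Divisible by 4? 2062 / 4 = 515.5 -> No
Not divisible by 4, so NOT a leap year

No


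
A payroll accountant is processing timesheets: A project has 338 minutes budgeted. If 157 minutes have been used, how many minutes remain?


Total budget: 338 minutes
Time used: 157 minutes
Remaining: 338 - 157 = 181 minutes
Percent used: 46.4%
Percent remaining: 53.6%

181


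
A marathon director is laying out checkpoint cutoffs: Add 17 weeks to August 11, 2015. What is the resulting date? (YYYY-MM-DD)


Start: 2015-08-11
Weeks to add: 17
Convert to days: 17 x 7 = 119 days
Add 119 days to 2015-08-11
Result: 2015-12-08

2015-12-08


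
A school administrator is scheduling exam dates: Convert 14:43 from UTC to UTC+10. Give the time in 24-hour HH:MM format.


Local time: 14:43 at UTC (offset 0h)
Target zone: UTC+10 (offset 10h)
Difference: 10 - (0) = 10 hours
Calculation: 14 + (10) = 24
Wraparound: (24) mod 24 = 0
Result: 00:43

00:43


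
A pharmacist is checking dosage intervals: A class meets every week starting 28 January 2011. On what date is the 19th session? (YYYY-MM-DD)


First occurrence: 2011-01-28 (occurrence 1)
Each occurrence is 7 days after the previous.
Occurrence 19 is 18 weeks after the first.
18 weeks = 126 days
2011-01-28 + 126 days = 2011-06-03

2011-06-03


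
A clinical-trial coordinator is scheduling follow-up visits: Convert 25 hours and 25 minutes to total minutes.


Hours: 25
Minutes: 25
Convert hours to minutes: 25 x 60 = 1500
Add remaining minutes: 1500 + 25 = 1525

1525


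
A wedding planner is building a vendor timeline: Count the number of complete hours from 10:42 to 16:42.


Start: 10:42
End: 16:42
Hour difference: 16 - 10 = 6 hours
Minute difference: 42 - 42 = 0 minutes
Total minutes: 360
Complete hours: 360 / 60 = 6 (remainder 0)

6


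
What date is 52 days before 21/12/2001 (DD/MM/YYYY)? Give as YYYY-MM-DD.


Start: 2001-12-21
Subtracting 52 days
Days already passed in December: 21
After going back through December: 31 more days to subtract
November 2001: 30 days, 1 remaining
October 2001 has 31 days, need 1
Result: 2001-10-30

2001-10-30


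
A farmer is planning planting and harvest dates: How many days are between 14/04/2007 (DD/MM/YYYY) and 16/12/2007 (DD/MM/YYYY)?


Start date: 2007-04-14
End date: 2007-12-16
Apr 2007: +17 days
May 2007: +31 days
Jun 2007: +30 days
... (6 more months)
Total: 246 days

246


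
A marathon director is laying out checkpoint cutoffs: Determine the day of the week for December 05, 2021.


Date: 2021-12-05
January 1, 2021 is a Friday
Day of year: 339
Offset from Jan 1: 338 days
338 mod 7 = 2
Result: Sunday

Sunday


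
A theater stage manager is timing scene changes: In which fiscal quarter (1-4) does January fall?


Month: January (month 1)
Q1: January-March (months 1-3)
Q2: April-June (months 4-6)
Q3: July-September (months 7-9)
Q4: October-December (months 10-12)
Month 1 falls in Q1

1


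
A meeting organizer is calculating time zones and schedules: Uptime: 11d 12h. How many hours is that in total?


Days: 11
Extra hours: 12
Hours per day: 24
Days to hours: 11 x 24 = 264
Total: 264 + 12 = 276

276


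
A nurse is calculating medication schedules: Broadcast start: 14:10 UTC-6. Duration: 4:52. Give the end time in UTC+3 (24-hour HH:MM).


Start: 14:10 in UTC-6
Step 1 - add duration:
  minutes: 10 + 52 = 62 (carry 1h)
  hours: 14 + 4 + 1 = 19
  end in UTC-6: 19:02
Step 2 - convert UTC-6 -> UTC+3:
  offset difference: 3 - (-6) = 9 hours
  19 + (9) = 28 -> mod 24 = 4
Result: 04:02 in UTC+3

04:02


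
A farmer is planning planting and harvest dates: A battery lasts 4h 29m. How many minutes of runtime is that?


Hours: 4
Extra minutes: 29
Minutes per hour: 60
Hours to minutes: 4 x 60 = 240
Total: 240 + 29 = 269

269


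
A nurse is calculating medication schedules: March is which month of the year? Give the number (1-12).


Calendar month order:
2. February
3. March <--
4. April
March is month number 3

3


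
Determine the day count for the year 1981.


Year: 1981
Check leap year rules:
Divisible by 4? No
1981 is not a leap year
Days: 365

365


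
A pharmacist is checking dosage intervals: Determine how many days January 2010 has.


Month: January
Year: 2010
January is a 31-day month
Total: 31 days

31


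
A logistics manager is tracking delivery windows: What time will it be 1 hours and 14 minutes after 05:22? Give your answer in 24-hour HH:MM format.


Start time: 05:22
Adding: 1 hours 14 minutes
Minutes: 22 + 14 = 36
Hours: 5 + 1 + 0 = 6
Result: 06:36

06:36


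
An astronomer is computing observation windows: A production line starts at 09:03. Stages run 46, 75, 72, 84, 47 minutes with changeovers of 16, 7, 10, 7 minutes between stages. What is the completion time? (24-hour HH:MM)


Start: 09:03 = 543 min from midnight
  after task 1 (46 min): 09:49
  after break (16 min): 10:05
  after task 2 (75 min): 11:20
  after break (7 min): 11:27
  after task 3 (72 min): 12:39
  after break (10 min): 12:49
  after task 4 (84 min): 14:13
  after break (7 min): 14:20
  after task 5 (47 min): 15:07
Total elapsed: 364 minutes
End time: 15:07

15:07


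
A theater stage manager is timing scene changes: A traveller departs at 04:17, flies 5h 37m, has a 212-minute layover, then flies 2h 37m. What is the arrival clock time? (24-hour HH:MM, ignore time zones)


Depart: 04:17
Leg 1: +337 min -> 09:54
Layover: +212 min -> 13:26
Leg 2: +157 min -> 16:03
Total travel: 706 minutes = 11h 46m
Arrival: 16:03

16:03


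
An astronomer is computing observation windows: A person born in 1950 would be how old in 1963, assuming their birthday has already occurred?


Birth year: 1950
Current year: 1963
Age = current year - birth year
Age = 1963 - 1950 = 13

13


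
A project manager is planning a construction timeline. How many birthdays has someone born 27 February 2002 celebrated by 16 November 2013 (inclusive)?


Birth: 2002-02-27
Reference: 2013-11-16
Year difference: 2013 - 2002 = 11
Has birthday (02-27) occurred by 11-16? Yes
Age in full years: 11

11


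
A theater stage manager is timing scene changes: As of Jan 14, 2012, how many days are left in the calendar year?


Start: January 14, 2012
End: December 31, 2012
Days left in January: 17
February: 29
March: 31
April: 30
May: 31
... plus remaining months
Sum of remaining months: 335
Total: 17 + 335 = 352

352


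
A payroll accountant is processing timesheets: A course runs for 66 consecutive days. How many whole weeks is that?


Total days: 66
Days per week: 7
Division: 66 / 7 = 9 remainder 3
Complete weeks: 9
Remaining days: 3

9


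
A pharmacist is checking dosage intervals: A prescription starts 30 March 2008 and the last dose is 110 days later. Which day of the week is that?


Start: 2008-03-30 (Sunday)
Step 1 - find target date: add 110 days
  2008-03-30 + 110 days = 2008-07-18
Step 2 - day of week:
  110 mod 7 = 5
  Sunday + 5 days -> Friday
Result: Friday (2008-07-18)

Friday


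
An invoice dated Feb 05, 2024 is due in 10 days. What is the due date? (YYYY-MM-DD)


Start: 2024-02-05
Adding 10 days
Days remaining in February: 24
Result: 2024-02-15

2024-02-15


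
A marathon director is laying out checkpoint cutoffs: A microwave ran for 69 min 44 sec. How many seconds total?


Minutes: 69
Extra seconds: 44
Seconds per minute: 60
Minutes to seconds: 69 x 60 = 4140
Total: 4140 + 44 = 4184

4184


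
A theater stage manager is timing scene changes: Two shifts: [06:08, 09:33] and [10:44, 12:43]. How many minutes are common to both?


Interval A: [368, 573] minutes from midnight
Interval B: [644, 763] minutes from midnight
Overlap start = max(368, 644) = 644
Overlap end = min(573, 763) = 573
End <= start, so the intervals do not overlap: 0 minutes

0


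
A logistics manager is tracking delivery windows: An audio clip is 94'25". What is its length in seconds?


Minutes: 94
Seconds: 25
Convert minutes to seconds: 94 x 60 = 5640
Add remaining seconds: 5640 + 25 = 5665

5665


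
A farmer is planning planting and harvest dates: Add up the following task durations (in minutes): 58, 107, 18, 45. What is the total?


Durations: 58, 107, 18, 45
Running sum: 58
+ 107 = 165
+ 18 = 183
+ 45 = 228
Total duration: 228 minutes
That is 3 hours and 48 minutes

228


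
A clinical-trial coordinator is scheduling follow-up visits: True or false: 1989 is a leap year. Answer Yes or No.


Year: 1989
Divisible by 4? 1989 / 4 = 497.25 -> No
Not divisible by 4, so NOT a leap year

No


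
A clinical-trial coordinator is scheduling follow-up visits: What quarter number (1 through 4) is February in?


Month: February (month 2)
Q1: January-March (months 1-3)
Q2: April-June (months 4-6)
Q3: July-September (months 7-9)
Q4: October-December (months 10-12)
Month 2 falls in Q1

1


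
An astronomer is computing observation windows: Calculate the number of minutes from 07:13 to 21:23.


Start time: 07:13 = 433 minutes from midnight
End time: 21:23 = 1283 minutes from midnight
Difference: 1283 - 433 = 850 minutes
That is 14 hours and 10 minutes

850


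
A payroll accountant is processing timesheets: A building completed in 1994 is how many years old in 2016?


Birth year: 1994
Current year: 2016
Age = current year - birth year
Age = 2016 - 1994 = 22

22


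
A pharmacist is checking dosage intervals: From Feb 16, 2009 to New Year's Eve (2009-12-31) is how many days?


Start: February 16, 2009
End: December 31, 2009
Days left in February: 12
March: 31
April: 30
May: 31
June: 30
... plus remaining months
Sum of remaining months: 306
Total: 12 + 306 = 318

318


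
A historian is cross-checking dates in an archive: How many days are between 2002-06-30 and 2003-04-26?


Start date: 2002-06-30
End date: 2003-04-26
Jun 2002: +1 days
Jul 2002: +31 days
Aug 2002: +31 days
... (8 more months)
Total: 300 days

300


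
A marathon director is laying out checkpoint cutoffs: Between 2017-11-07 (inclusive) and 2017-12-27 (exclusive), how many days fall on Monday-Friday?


Start: 2017-11-07 (Tuesday)
End (exclusive): 2017-12-27 (Wednesday)
Total calendar days: 50
Full weeks: 50 // 7 = 7 -> 35 weekdays
Remaining 1 days starting on Tuesday:
  Tue(w) -> 1 weekdays
Total business days: 35 + 1 = 36

36


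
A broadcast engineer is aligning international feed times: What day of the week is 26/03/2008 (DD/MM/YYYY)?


Date: 2008-03-26
January 1, 2008 is a Tuesday
Day of year: 86
Offset from Jan 1: 85 days
85 mod 7 = 1
Result: Wednesday

Wednesday


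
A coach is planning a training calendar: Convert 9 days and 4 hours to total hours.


Days: 9
Extra hours: 4
Hours per day: 24
Days to hours: 9 x 24 = 216
Total: 216 + 4 = 220

220


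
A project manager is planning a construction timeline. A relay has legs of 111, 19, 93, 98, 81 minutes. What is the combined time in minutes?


Durations: 111, 19, 93, 98, 81
Running sum: 111
+ 19 = 130
+ 93 = 223
+ 98 = 321
+ 81 = 402
Total duration: 402 minutes
That is 6 hours and 42 minutes

402


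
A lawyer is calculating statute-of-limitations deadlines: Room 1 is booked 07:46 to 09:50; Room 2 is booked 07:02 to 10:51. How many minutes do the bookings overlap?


Interval A: [466, 590] minutes from midnight
Interval B: [422, 651] minutes from midnight
Overlap start = max(466, 422) = 466
Overlap end = min(590, 651) = 590
Overlap = 590 - 466 = 124 minutes

124


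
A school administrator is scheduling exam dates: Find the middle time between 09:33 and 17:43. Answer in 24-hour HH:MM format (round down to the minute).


Start time: 09:33 = 573 minutes from midnight
End time: 17:43 = 1063 minutes from midnight
Sum: 573 + 1063 = 1636
Midpoint: 1636 / 2 = 818 minutes
Convert: 818 / 60 = 13 hours, 38 minutes
Result: 13:38

13:38


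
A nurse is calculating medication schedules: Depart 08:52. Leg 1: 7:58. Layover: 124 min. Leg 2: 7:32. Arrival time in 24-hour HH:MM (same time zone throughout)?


Depart: 08:52
Leg 1: +478 min -> 16:50
Layover: +124 min -> 18:54
Leg 2: +452 min -> 02:26
Total travel: 1054 minutes = 17h 34m
Arrival: 02:26

02:26


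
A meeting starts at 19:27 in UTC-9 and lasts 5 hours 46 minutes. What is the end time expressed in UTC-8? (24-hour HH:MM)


Start: 19:27 in UTC-9
Step 1 - add duration:
  minutes: 27 + 46 = 73 (carry 1h)
  hours: 19 + 5 + 1 = 25
  end in UTC-9: 01:13
Step 2 - convert UTC-9 -> UTC-8:
  offset difference: -8 - (-9) = 1 hours
  1 + (1) = 2 -> mod 24 = 2
Result: 02:13 in UTC-8

02:13


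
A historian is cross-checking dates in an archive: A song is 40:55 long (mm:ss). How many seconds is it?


Minutes: 40
Extra seconds: 55
Seconds per minute: 60
Minutes to seconds: 40 x 60 = 2400
Total: 2400 + 55 = 2455

2455


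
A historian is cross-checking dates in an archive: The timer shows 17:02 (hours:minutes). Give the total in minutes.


Hours: 17
Minutes: 2
Convert hours to minutes: 17 x 60 = 1020
Add remaining minutes: 1020 + 2 = 1022

1022


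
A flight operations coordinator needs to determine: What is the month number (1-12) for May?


Calendar month order:
4. April
5. May <--
6. June
May is month number 5

5


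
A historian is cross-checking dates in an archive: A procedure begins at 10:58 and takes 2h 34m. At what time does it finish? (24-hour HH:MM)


Start time: 10:58
Adding: 2 hours 34 minutes
Minutes: 58 + 34 = 92
Minute overflow: 92 >= 60, so carry 1 hour, minutes = 32
Hours: 10 + 2 + 1 = 13
Result: 13:32

13:32


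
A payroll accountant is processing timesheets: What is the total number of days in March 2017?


Month: March
Year: 2017
March is a 31-day month
Total: 31 days

31


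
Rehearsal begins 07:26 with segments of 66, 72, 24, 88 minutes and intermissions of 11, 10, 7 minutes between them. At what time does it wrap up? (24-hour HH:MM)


Start: 07:26 = 446 min from midnight
  after task 1 (66 min): 08:32
  after break (11 min): 08:43
  after task 2 (72 min): 09:55
  after break (10 min): 10:05
  after task 3 (24 min): 10:29
  after break (7 min): 10:36
  after task 4 (88 min): 12:04
Total elapsed: 278 minutes
End time: 12:04

12:04


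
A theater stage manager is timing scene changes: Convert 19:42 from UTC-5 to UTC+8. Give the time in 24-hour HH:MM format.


Local time: 19:42 at UTC-5 (offset -5h)
Target zone: UTC+8 (offset 8h)
Difference: 8 - (-5) = 13 hours
Calculation: 19 + (13) = 32
Wraparound: (32) mod 24 = 8
Result: 08:42

08:42


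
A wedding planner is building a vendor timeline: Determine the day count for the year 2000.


Year: 2000
Check leap year rules:
Divisible by 4? Yes
Divisible by 100? Yes
Divisible by 400? Yes
2000 is a leap year
Days: 366

366


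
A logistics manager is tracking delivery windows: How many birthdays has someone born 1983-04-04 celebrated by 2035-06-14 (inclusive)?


Birth: 1983-04-04
Reference: 2035-06-14
Year difference: 2035 - 1983 = 52
Has birthday (04-04) occurred by 06-14? Yes
Age in full years: 52

52


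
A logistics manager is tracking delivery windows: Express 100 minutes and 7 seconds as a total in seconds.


Minutes: 100
Seconds: 7
Convert minutes to seconds: 100 x 60 = 6000
Add remaining seconds: 6000 + 7 = 6007

6007


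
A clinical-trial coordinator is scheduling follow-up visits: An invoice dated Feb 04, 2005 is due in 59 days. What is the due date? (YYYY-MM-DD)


Start: 2005-02-04
Adding 59 days
Days remaining in February: 24
After February: 35 days still to add
March 2005: 31 days, 4 remaining
April 2005 has 30 days, need 4
Result: 2005-04-04

2005-04-04


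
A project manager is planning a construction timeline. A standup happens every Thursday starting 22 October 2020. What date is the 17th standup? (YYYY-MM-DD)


First occurrence: 2020-10-22 (occurrence 1)
Each occurrence is 7 days after the previous.
Occurrence 17 is 16 weeks after the first.
16 weeks = 112 days
2020-10-22 + 112 days = 2021-02-11

2021-02-11


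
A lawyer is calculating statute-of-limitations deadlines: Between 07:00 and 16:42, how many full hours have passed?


Start: 07:00
End: 16:42
Hour difference: 16 - 7 = 9 hours
Minute difference: 42 - 0 = 42 minutes
Total minutes: 582
Complete hours: 582 / 60 = 9 (remainder 42)

9


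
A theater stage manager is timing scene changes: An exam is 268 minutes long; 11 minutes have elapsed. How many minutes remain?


Total budget: 268 minutes
Time used: 11 minutes
Remaining: 268 - 11 = 257 minutes
Percent used: 4.1%
Percent remaining: 95.9%

257


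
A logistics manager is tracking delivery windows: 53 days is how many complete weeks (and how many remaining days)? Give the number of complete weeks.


Total days: 53
Days per week: 7
Division: 53 / 7 = 7 remainder 4
Complete weeks: 7
Remaining days: 4

7


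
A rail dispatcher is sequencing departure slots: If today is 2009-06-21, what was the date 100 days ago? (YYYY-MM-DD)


Start: 2009-06-21
Subtracting 100 days
Days already passed in June: 21
After going back through June: 79 more days to subtract
May 2009: 31 days, 48 remaining
April 2009: 30 days, 18 remaining
March 2009 has 31 days, need 18
Result: 2009-03-13

2009-03-13


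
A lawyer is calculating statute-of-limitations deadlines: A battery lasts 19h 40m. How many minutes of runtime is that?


Hours: 19
Extra minutes: 40
Minutes per hour: 60
Hours to minutes: 19 x 60 = 1140
Total: 1140 + 40 = 1180

1180


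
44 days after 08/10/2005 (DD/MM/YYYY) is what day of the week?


Start: 2005-10-08 (Saturday)
Step 1 - find target date: add 44 days
  2005-10-08 + 44 days = 2005-11-21
Step 2 - day of week:
  44 mod 7 = 2
  Saturday + 2 days -> Monday
Result: Monday (2005-11-21)

Monday


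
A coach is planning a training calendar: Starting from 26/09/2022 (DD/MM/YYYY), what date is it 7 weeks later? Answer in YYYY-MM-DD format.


Start: 2022-09-26
Weeks to add: 7
Convert to days: 7 x 7 = 49 days
Add 49 days to 2022-09-26
Result: 2022-11-14

2022-11-14


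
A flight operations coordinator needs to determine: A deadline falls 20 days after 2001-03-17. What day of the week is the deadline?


Start: 2001-03-17 (Saturday)
Step 1 - find target date: add 20 days
  2001-03-17 + 20 days = 2001-04-06
Step 2 - day of week:
  20 mod 7 = 6
  Saturday + 6 days -> Friday
Result: Friday (2001-04-06)

Friday


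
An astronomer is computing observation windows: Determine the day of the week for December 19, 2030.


Date: 2030-12-19
January 1, 2030 is a Tuesday
Day of year: 353
Offset from Jan 1: 352 days
352 mod 7 = 2
Result: Thursday

Thursday


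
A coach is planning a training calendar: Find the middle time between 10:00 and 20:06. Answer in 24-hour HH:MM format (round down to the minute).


Start time: 10:00 = 600 minutes from midnight
End time: 20:06 = 1206 minutes from midnight
Sum: 600 + 1206 = 1806
Midpoint: 1806 / 2 = 903 minutes
Convert: 903 / 60 = 15 hours, 3 minutes
Result: 15:03

15:03


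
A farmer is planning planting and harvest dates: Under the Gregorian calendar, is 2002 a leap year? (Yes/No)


Year: 2002
Divisible by 4? 2002 / 4 = 500.5 -> No
Not divisible by 4, so NOT a leap year

No


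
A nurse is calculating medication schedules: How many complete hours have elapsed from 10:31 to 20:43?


Start: 10:31
End: 20:43
Hour difference: 20 - 10 = 10 hours
Minute difference: 43 - 31 = 12 minutes
Total minutes: 612
Complete hours: 612 / 60 = 10 (remainder 12)

10


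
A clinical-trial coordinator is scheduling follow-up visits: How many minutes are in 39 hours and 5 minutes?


Hours: 39
Minutes: 5
Convert hours to minutes: 39 x 60 = 2340
Add remaining minutes: 2340 + 5 = 2345

2345


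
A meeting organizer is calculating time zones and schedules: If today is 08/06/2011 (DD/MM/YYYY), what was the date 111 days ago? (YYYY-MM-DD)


Start: 2011-06-08
Subtracting 111 days
Days already passed in June: 8
After going back through June: 103 more days to subtract
May 2011: 31 days, 72 remaining
April 2011: 30 days, 42 remaining
March 2011: 31 days, 11 remaining
February 2011 has 28 days, need 11
Result: 2011-02-17

2011-02-17


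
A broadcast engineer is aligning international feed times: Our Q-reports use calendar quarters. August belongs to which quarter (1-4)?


Month: August (month 8)
Q1: January-March (months 1-3)
Q2: April-June (months 4-6)
Q3: July-September (months 7-9)
Q4: October-December (months 10-12)
Month 8 falls in Q3

3


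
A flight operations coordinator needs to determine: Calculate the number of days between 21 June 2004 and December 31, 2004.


Start: June 21, 2004
End: December 31, 2004
Days left in June: 9
July: 31
August: 31
September: 30
October: 31
... plus remaining months
Sum of remaining months: 184
Total: 9 + 184 = 193

193


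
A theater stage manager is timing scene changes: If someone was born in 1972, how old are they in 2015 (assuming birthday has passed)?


Birth year: 1972
Current year: 2015
Age = current year - birth year
Age = 2015 - 1972 = 43

43


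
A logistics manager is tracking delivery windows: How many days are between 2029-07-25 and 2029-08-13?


Start date: 2029-07-25
End date: 2029-08-13
Jul 2029: +7 days
Aug 2029: +12 days
Total: 19 days

19


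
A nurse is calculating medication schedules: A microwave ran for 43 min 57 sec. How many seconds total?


Minutes: 43
Extra seconds: 57
Seconds per minute: 60
Minutes to seconds: 43 x 60 = 2580
Total: 2580 + 57 = 2637

2637


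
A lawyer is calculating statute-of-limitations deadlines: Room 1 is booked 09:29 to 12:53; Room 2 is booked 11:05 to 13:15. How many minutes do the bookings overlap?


Interval A: [569, 773] minutes from midnight
Interval B: [665, 795] minutes from midnight
Overlap start = max(569, 665) = 665
Overlap end = min(773, 795) = 773
Overlap = 773 - 665 = 108 minutes

108


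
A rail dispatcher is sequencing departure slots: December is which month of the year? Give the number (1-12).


Calendar month order:
11. November
12. December <--
December is month number 12

12


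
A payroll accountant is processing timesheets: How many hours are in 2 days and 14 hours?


Days: 2
Extra hours: 14
Hours per day: 24
Days to hours: 2 x 24 = 48
Total: 48 + 14 = 62

62


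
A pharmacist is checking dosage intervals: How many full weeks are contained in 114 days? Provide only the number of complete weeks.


Total days: 114
Days per week: 7
Division: 114 / 7 = 16 remainder 2
Complete weeks: 16
Remaining days: 2

16


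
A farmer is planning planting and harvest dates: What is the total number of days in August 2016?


Month: August
Year: 2016
August is a 31-day month
Total: 31 days

31


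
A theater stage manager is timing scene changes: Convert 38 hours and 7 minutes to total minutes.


Hours: 38
Extra minutes: 7
Minutes per hour: 60
Hours to minutes: 38 x 60 = 2280
Total: 2280 + 7 = 2287

2287


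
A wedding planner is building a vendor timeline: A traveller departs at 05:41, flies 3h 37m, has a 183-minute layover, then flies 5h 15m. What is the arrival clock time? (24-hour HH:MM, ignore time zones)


Depart: 05:41
Leg 1: +217 min -> 09:18
Layover: +183 min -> 12:21
Leg 2: +315 min -> 17:36
Total travel: 715 minutes = 11h 55m
Arrival: 17:36

17:36


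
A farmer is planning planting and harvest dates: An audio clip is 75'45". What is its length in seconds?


Minutes: 75
Seconds: 45
Convert minutes to seconds: 75 x 60 = 4500
Add remaining seconds: 4500 + 45 = 4545

4545


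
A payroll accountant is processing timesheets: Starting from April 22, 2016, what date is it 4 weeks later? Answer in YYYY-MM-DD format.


Start: 2016-04-22
Weeks to add: 4
Convert to days: 4 x 7 = 28 days
Add 28 days to 2016-04-22
Result: 2016-05-20

2016-05-20


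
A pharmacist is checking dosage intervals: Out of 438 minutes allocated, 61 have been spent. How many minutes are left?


Total budget: 438 minutes
Time used: 61 minutes
Remaining: 438 - 61 = 377 minutes
Percent used: 13.9%
Percent remaining: 86.1%

377


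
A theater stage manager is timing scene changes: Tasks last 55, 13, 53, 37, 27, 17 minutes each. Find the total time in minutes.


Durations: 55, 13, 53, 37, 27, 17
Running sum: 55
+ 13 = 68
+ 53 = 121
+ 37 = 158
+ 27 = 185
+ 17 = 202
Total duration: 202 minutes
That is 3 hours and 22 minutes

202


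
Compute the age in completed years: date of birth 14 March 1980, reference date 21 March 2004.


Birth: 1980-03-14
Reference: 2004-03-21
Year difference: 2004 - 1980 = 24
Has birthday (03-14) occurred by 03-21? Yes
Age in full years: 24

24


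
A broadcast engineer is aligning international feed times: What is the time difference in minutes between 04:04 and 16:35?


Start time: 04:04 = 244 minutes from midnight
End time: 16:35 = 995 minutes from midnight
Difference: 995 - 244 = 751 minutes
That is 12 hours and 31 minutes

751


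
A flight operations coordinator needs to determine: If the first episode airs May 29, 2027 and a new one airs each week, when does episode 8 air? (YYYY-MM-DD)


First occurrence: 2027-05-29 (occurrence 1)
Each occurrence is 7 days after the previous.
Occurrence 8 is 7 weeks after the first.
7 weeks = 49 days
2027-05-29 + 49 days = 2027-07-17

2027-07-17


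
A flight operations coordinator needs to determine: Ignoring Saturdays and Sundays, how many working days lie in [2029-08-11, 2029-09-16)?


Start: 2029-08-11 (Saturday)
End (exclusive): 2029-09-16 (Sunday)
Total calendar days: 36
Full weeks: 36 // 7 = 5 -> 25 weekdays
Remaining 1 days starting on Saturday:
  Sat(-) -> 0 weekdays
Total business days: 25 + 0 = 25

25


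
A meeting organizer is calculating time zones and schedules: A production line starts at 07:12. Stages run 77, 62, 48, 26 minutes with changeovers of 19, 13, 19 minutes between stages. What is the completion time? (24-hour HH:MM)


Start: 07:12 = 432 min from midnight
  after task 1 (77 min): 08:29
  after break (19 min): 08:48
  after task 2 (62 min): 09:50
  after break (13 min): 10:03
  after task 3 (48 min): 10:51
  after break (19 min): 11:10
  after task 4 (26 min): 11:36
Total elapsed: 264 minutes
End time: 11:36

11:36


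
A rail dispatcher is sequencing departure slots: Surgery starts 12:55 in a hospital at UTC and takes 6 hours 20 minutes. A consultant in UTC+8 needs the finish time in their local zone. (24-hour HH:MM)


Start: 12:55 in UTC
Step 1 - add duration:
  minutes: 55 + 20 = 75 (carry 1h)
  hours: 12 + 6 + 1 = 19
  end in UTC: 19:15
Step 2 - convert UTC -> UTC+8:
  offset difference: 8 - (0) = 8 hours
  19 + (8) = 27 -> mod 24 = 3
Result: 03:15 in UTC+8

03:15


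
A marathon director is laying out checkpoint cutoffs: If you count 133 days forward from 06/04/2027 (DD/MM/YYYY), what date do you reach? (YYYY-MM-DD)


Start: 2027-04-06
Adding 133 days
Days remaining in April: 24
After April: 109 days still to add
May 2027: 31 days, 78 remaining
June 2027: 30 days, 48 remaining
July 2027: 31 days, 17 remaining
August 2027 has 31 days, need 17
Result: 2027-08-17

2027-08-17


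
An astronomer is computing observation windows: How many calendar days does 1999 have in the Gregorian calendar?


Year: 1999
Check leap year rules:
Divisible by 4? No
1999 is not a leap year
Days: 365

365


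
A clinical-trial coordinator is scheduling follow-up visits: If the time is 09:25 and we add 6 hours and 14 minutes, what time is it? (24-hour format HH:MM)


Start time: 09:25
Adding: 6 hours 14 minutes
Minutes: 25 + 14 = 39
Hours: 9 + 6 + 0 = 15
Result: 15:39

15:39


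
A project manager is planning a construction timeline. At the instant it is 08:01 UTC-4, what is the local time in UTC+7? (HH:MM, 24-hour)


Local time: 08:01 at UTC-4 (offset -4h)
Target zone: UTC+7 (offset 7h)
Difference: 7 - (-4) = 11 hours
Calculation: 8 + (11) = 19
Result: 19:01

19:01


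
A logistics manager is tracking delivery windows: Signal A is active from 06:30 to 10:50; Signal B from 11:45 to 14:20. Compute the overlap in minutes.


Interval A: [390, 650] minutes from midnight
Interval B: [705, 860] minutes from midnight
Overlap start = max(390, 705) = 705
Overlap end = min(650, 860) = 650
End <= start, so the intervals do not overlap: 0 minutes

0


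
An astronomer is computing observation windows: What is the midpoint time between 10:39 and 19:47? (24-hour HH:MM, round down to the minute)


Start time: 10:39 = 639 minutes from midnight
End time: 19:47 = 1187 minutes from midnight
Sum: 639 + 1187 = 1826
Midpoint: 1826 / 2 = 913 minutes
Convert: 913 / 60 = 15 hours, 13 minutes
Result: 15:13

15:13


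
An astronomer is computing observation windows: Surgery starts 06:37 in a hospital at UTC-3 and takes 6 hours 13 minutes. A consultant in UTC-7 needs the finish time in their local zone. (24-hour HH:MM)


Start: 06:37 in UTC-3
Step 1 - add duration:
  minutes: 37 + 13 = 50
  hours: 6 + 6 + 0 = 12
  end in UTC-3: 12:50
Step 2 - convert UTC-3 -> UTC-7:
  offset difference: -7 - (-3) = -4 hours
  12 + (-4) = 8 -> mod 24 = 8
Result: 08:50 in UTC-7

08:50


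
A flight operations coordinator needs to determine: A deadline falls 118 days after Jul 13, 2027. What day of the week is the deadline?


Start: 2027-07-13 (Tuesday)
Step 1 - find target date: add 118 days
  2027-07-13 + 118 days = 2027-11-08
Step 2 - day of week:
  118 mod 7 = 6
  Tuesday + 6 days -> Monday
Result: Monday (2027-11-08)

Monday


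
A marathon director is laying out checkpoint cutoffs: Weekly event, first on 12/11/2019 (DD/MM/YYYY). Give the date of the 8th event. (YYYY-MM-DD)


First occurrence: 2019-11-12 (occurrence 1)
Each occurrence is 7 days after the previous.
Occurrence 8 is 7 weeks after the first.
7 weeks = 49 days
2019-11-12 + 49 days = 2019-12-31

2019-12-31


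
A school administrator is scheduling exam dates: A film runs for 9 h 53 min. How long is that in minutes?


Hours: 9
Minutes: 53
Convert hours to minutes: 9 x 60 = 540
Add remaining minutes: 540 + 53 = 593

593


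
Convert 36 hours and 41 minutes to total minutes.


Hours: 36
Extra minutes: 41
Minutes per hour: 60
Hours to minutes: 36 x 60 = 2160
Total: 2160 + 41 = 2201

2201


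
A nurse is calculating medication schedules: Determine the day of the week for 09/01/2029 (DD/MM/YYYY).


Date: 2029-01-09
January 1, 2029 is a Monday
Day of year: 9
Offset from Jan 1: 8 days
8 mod 7 = 1
Result: Tuesday

Tuesday


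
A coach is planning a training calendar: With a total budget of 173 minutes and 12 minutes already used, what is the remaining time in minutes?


Total budget: 173 minutes
Time used: 12 minutes
Remaining: 173 - 12 = 161 minutes
Percent used: 6.9%
Percent remaining: 93.1%

161


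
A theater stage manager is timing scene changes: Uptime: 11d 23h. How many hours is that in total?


Days: 11
Extra hours: 23
Hours per day: 24
Days to hours: 11 x 24 = 264
Total: 264 + 23 = 287

287


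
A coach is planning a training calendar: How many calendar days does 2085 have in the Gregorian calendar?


Year: 2085
Check leap year rules:
Divisible by 4? No
2085 is not a leap year
Days: 365

365


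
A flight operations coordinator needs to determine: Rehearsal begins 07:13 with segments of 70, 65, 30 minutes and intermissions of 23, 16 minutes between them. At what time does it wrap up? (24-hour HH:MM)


Start: 07:13 = 433 min from midnight
  after task 1 (70 min): 08:23
  after break (23 min): 08:46
  after task 2 (65 min): 09:51
  after break (16 min): 10:07
  after task 3 (30 min): 10:37
Total elapsed: 204 minutes
End time: 10:37

10:37
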